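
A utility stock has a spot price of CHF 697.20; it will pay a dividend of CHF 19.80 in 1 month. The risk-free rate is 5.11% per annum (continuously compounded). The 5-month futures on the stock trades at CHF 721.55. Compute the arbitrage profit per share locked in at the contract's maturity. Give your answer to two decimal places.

PV(dividends) I = 19.80·e^(−0.0511·1/12) = 19.7159
Fair futures F* = (S − I)·e^(rT) = (697.20 − 19.7159)·e^0.021292 = 677.4841 × 1.021520 = 692.0636
Market CHF 721.55 > fair 692.0636: forward overpriced → cash-and-carry (borrow at r, buy the stock and collect the dividends, short the forward).
Profit at T = |F_mkt − F*| = |721.55 − 692.0636| = CHF 29.49 per share

CHF 29.49 per share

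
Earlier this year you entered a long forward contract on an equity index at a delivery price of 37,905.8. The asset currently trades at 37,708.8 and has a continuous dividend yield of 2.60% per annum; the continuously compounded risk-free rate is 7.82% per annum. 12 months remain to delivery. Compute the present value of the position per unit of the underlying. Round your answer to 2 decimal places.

Current fair forward for the remaining 12 months: F = S·e^((r − q)·T), (r − q) = 0.0782 − 0.0260 = 0.0522
F = 37708.8 · e^(0.0522 × 12/12) = 37708.8 × 1.05358644 = 39729.4803
Value of long forward = (F − K)·e^(−rT) = (39729.4803 − 37905.8) · e^(−0.0782·12/12)
= 1823.6803 × 0.92477945 = 1686.50

1686.50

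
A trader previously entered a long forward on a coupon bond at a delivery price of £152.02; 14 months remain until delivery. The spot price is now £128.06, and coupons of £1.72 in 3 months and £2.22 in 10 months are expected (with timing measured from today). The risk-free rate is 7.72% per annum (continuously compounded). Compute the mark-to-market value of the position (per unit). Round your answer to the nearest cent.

PV(remaining coupons) I = 1.72·e^(−0.0772·3/12) + 2.22·e^(−0.0772·10/12) = 3.7688
Current forward F = (S − I)·e^(rT) = (128.06 − 3.7688)·e^(0.0772·14/12) = 124.2912 × 1.094247 = 136.0053
Value (long) = (F − K)·e^(−rT) = (136.0053 − 152.02) × 0.913870 = -14.6354
Value = -£14.64

-£14.64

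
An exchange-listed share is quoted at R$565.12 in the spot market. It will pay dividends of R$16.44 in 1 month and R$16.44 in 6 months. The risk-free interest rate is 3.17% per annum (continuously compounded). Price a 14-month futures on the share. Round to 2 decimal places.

R$552.61

PV(dividends) I = 16.44·e^(−0.0317·1/12) + 16.44·e^(−0.0317·6/12)
I = 16.3966 + 16.1815 = 32.5781
F = (S − I)·e^(rT) = (565.12 − 32.5781) · e^(0.0317·14/12)
= 532.5419 · e^0.036983 = 532.5419 × 1.037675 = R$552.61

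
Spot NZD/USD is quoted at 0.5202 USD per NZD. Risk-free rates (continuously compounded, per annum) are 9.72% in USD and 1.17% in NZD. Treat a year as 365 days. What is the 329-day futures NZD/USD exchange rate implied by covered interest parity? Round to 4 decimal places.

F = S·e^((r_USD − r_NZD)T) = 0.5202 · e^((0.0972 − 0.0117) × 329/365)
= 0.5202 · e^0.077067 = 0.5202 × 1.080114
F = 0.5619 USD per NZD

0.5619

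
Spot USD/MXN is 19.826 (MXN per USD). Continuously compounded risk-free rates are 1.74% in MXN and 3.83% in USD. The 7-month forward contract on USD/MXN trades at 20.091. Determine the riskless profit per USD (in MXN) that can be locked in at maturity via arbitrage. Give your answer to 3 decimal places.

0.505 per USD (in MXN)

Fair forward: F* = S·e^(carry·T), with carry = (r_MXN − r_USD) = 0.0174 − 0.0383 = -0.0209
F* = 19.826 · e^(-0.0209 × 7/12) = 19.826 · e^-0.012192 = 19.826 × 0.987882 = 19.5857
Market 20.091 > fair 19.5857: forward overpriced → cash-and-carry (buy spot, short the forward).
At maturity, profit = |F_mkt − F*| = |20.091 − 19.5857| = 0.505 per USD (in MXN)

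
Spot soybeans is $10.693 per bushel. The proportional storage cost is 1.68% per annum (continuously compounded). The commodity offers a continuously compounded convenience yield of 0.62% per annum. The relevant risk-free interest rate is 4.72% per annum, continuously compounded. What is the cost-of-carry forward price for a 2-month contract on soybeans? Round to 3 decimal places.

$10.797 per bushel

Net carry = r + u − y = 0.0472 + 0.0168 − 0.0062 = 0.0578
F = S·e^((r+u−y)T) = 10.693 · e^(0.0578 × 2/12) = 10.693 · e^0.009633
= 10.693 × 1.009680 = $10.797 per bushel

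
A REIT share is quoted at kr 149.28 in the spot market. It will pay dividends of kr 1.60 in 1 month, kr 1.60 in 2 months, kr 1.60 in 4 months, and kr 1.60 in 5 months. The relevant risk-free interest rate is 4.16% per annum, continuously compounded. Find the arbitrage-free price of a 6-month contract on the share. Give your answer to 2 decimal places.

PV(dividends) I = 1.60·e^(−0.0416·1/12) + 1.60·e^(−0.0416·2/12) + 1.60·e^(−0.0416·4/12) + 1.60·e^(−0.0416·5/12)
I = 1.5945 + 1.5889 + 1.5780 + 1.5725 = 6.3339
F = (S − I)·e^(rT) = (149.28 − 6.3339) · e^(0.0416·6/12)
= 142.9461 · e^0.020800 = 142.9461 × 1.021018 = kr 145.95

kr 145.95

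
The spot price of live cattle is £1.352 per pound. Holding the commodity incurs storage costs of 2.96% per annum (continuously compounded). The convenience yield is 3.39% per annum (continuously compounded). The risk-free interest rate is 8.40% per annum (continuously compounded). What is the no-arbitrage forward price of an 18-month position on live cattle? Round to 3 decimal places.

Net carry = r + u − y = 0.0840 + 0.0296 − 0.0339 = 0.0797
F = S·e^((r+u−y)T) = 1.352 · e^(0.0797 × 18/12) = 1.352 · e^0.119550
= 1.352 × 1.126990 = £1.524 per pound

£1.524 per pound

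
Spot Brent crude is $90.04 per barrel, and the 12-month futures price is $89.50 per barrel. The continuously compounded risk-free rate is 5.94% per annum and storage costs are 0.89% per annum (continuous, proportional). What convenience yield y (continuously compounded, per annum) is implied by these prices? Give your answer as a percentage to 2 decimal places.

7.43%

F = S·e^((r+u−y)T) ⇒ (r+u−y) = ln(F/S)/T
ln(89.50/90.04) = -0.006015; /T ⇒ -0.006015
y = r + u − ln(F/S)/T = 0.0594 + 0.0089 + 0.006015 = 0.074315
y = 7.43%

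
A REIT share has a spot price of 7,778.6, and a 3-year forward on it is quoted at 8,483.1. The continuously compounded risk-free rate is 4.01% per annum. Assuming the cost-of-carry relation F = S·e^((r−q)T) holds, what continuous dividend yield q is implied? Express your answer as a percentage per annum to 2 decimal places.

From F = S·e^((r−q)T): (r − q) = ln(F/S)/T
ln(8483.1/7778.6) = ln(1.090569) = 0.086700
(r − q) = 0.086700 / (3) = 0.028900
q = r − ln(F/S)/T = 0.0401 − 0.028900 = 0.011200
q = 1.12%

1.12%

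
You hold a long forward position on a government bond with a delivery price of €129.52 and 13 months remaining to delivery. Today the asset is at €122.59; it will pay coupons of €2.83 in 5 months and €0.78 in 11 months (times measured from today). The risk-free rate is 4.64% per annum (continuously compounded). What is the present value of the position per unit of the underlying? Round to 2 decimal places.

PV(remaining coupons) I = 2.83·e^(−0.0464·5/12) + 0.78·e^(−0.0464·11/12) = 3.5233
Current forward F = (S − I)·e^(rT) = (122.59 − 3.5233)·e^(0.0464·13/12) = 119.0667 × 1.051551 = 125.2047
Value (long) = (F − K)·e^(−rT) = (125.2047 − 129.52) × 0.950976 = -4.1037
Value = -€4.10

-€4.10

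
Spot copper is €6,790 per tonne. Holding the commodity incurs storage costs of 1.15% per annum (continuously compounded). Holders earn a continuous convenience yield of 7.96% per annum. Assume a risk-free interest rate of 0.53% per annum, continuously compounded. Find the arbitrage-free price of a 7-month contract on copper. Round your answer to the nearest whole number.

Net carry = r + u − y = 0.0053 + 0.0115 − 0.0796 = -0.0628
F = S·e^((r+u−y)T) = 6790 · e^(-0.0628 × 7/12) = 6790 · e^-0.036633
= 6790 × 0.964030 = €6,546 per tonne

€6,546 per tonne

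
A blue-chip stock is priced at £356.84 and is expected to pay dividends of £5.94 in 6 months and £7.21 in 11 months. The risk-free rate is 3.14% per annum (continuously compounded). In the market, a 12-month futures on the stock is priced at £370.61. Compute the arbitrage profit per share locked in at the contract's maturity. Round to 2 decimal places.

PV(dividends) I = 5.94·e^(−0.0314·6/12) + 7.21·e^(−0.0314·11/12) = 12.8529
Fair futures F* = (S − I)·e^(rT) = (356.84 − 12.8529)·e^0.031400 = 343.9871 × 1.031898 = 354.9596
Market £370.61 > fair 354.9596: forward overpriced → cash-and-carry (borrow at r, buy the stock and collect the dividends, short the forward).
Profit at T = |F_mkt − F*| = |370.61 − 354.9596| = £15.65 per share

£15.65 per share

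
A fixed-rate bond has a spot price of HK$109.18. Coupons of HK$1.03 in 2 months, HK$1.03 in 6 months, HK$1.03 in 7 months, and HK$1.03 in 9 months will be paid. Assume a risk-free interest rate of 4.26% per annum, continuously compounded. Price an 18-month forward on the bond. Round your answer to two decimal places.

PV(coupons) I = 1.03·e^(−0.0426·2/12) + 1.03·e^(−0.0426·6/12) + 1.03·e^(−0.0426·7/12) + 1.03·e^(−0.0426·9/12)
I = 1.0227 + 1.0083 + 1.0047 + 0.9976 = 4.0333
F = (S − I)·e^(rT) = (109.18 − 4.0333) · e^(0.0426·18/12)
= 105.1467 · e^0.063900 = 105.1467 × 1.065986 = HK$112.08

HK$112.08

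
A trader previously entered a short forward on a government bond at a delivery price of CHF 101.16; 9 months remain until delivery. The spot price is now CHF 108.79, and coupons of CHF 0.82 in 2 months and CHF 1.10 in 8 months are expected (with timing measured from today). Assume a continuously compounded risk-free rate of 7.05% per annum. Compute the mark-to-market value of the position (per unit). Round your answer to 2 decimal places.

-CHF 10.98

PV(remaining coupons) I = 0.82·e^(−0.0705·2/12) + 1.10·e^(−0.0705·8/12) = 1.8599
Current forward F = (S − I)·e^(rT) = (108.79 − 1.8599)·e^(0.0705·9/12) = 106.9301 × 1.054298 = 112.7362
Value (long) = (F − K)·e^(−rT) = (112.7362 − 101.16) × 0.948499 = 10.9800
Short position value = −(long value) = -CHF 10.98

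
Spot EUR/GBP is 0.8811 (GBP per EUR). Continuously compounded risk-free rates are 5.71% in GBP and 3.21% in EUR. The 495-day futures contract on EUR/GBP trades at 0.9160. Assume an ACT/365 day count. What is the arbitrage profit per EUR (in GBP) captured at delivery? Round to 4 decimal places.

0.0045 per EUR (in GBP)

Fair futures: F* = S·e^(carry·T), with carry = (r_GBP − r_EUR) = 0.0571 − 0.0321 = 0.0250
F* = 0.8811 · e^(0.0250 × 495/365) = 0.8811 · e^0.033904 = 0.8811 × 1.034485 = 0.9115
Market 0.9160 > fair 0.9115: forward overpriced → cash-and-carry (buy spot, short the forward).
At maturity, profit = |F_mkt − F*| = |0.9160 − 0.9115| = 0.0045 per EUR (in GBP)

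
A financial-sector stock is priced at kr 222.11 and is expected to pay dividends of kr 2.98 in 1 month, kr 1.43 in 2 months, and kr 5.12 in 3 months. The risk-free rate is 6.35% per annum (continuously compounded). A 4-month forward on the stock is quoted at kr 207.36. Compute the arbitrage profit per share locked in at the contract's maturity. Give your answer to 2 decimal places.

kr 9.88 per share

PV(dividends) I = 2.98·e^(−0.0635·1/12) + 1.43·e^(−0.0635·2/12) + 5.12·e^(−0.0635·3/12) = 9.4186
Fair forward F* = (S − I)·e^(rT) = (222.11 − 9.4186)·e^0.021167 = 212.6914 × 1.021393 = 217.2415
Market kr 207.36 < fair 217.2415: forward underpriced → reverse cash-and-carry (short the stock, invest proceeds at r, pay the dividends, go long the forward).
Profit at T = |F_mkt − F*| = |207.36 − 217.2415| = kr 9.88 per share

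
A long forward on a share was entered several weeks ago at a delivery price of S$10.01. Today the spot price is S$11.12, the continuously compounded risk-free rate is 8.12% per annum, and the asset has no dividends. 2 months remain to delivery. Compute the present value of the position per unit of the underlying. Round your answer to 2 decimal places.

Current fair forward for the remaining 2 months: F = S·e^(r·T), r = 0.0812
F = 11.12 · e^(0.0812 × 2/12) = 11.12 × 1.013625 = 11.2715
Value of long forward = (F − K)·e^(−rT) = (11.2715 − 10.01) · e^(−0.0812·2/12)
= 1.2615 × 0.986558 = 1.24

S$1.24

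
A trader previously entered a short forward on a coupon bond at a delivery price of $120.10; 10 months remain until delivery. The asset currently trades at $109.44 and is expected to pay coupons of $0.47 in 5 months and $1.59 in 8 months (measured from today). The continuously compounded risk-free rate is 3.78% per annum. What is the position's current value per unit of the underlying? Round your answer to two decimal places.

PV(remaining coupons) I = 0.47·e^(−0.0378·5/12) + 1.59·e^(−0.0378·8/12) = 2.0131
Current forward F = (S − I)·e^(rT) = (109.44 − 2.0131)·e^(0.0378·10/12) = 107.4269 × 1.032001 = 110.8647
Value (long) = (F − K)·e^(−rT) = (110.8647 − 120.10) × 0.968991 = -8.9489
Short position value = −(long value) = $8.95

$8.95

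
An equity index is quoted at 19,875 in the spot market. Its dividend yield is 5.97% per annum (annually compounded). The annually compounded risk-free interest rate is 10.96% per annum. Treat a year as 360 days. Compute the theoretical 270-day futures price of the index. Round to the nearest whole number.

20,573

F = S · (1+r)^T / (1+q)^T
= 19875 × 1.081122 / 1.044449 = 19875 × 1.035112
F = 20,573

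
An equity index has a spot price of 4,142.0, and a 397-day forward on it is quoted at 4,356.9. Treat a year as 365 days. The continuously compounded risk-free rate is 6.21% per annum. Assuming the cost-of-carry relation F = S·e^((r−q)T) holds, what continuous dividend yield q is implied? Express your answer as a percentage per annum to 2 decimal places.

1.56%

From F = S·e^((r−q)T): (r − q) = ln(F/S)/T
ln(4356.9/4142.0) = ln(1.051883) = 0.050582
(r − q) = 0.050582 / (397/365) = 0.046505
q = r − ln(F/S)/T = 0.0621 − 0.046505 = 0.015595
q = 1.56%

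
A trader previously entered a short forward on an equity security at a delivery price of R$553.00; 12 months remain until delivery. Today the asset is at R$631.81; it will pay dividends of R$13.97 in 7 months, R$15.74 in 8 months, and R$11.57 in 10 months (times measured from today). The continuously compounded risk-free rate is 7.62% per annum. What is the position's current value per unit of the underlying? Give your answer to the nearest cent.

-R$80.20

PV(remaining dividends) I = 13.97·e^(−0.0762·7/12) + 15.74·e^(−0.0762·8/12) + 11.57·e^(−0.0762·10/12) = 39.1812
Current forward F = (S − I)·e^(rT) = (631.81 − 39.1812)·e^(0.0762·12/12) = 592.6288 × 1.079178 = 639.5520
Value (long) = (F − K)·e^(−rT) = (639.5520 − 553.00) × 0.926631 = 80.2018
Short position value = −(long value) = -R$80.20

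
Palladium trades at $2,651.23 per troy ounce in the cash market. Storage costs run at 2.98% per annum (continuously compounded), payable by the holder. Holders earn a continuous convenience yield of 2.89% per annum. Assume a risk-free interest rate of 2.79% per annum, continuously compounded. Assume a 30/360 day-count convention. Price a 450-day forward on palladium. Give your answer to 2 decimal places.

Net carry = r + u − y = 0.0279 + 0.0298 − 0.0289 = 0.0288
F = S·e^((r+u−y)T) = 2651.23 · e^(0.0288 × 450/360) = 2651.23 · e^0.03600000
= 2651.23 × 1.03665585 = $2,748.41 per troy ounce

$2,748.41 per troy ounce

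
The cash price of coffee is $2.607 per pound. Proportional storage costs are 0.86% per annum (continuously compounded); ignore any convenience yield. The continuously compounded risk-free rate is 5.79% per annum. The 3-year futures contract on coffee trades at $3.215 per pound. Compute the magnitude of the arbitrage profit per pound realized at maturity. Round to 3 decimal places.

Fair futures: F* = S·e^(carry·T), with carry = (r + u) = 0.0579 + 0.0086 = 0.0665
F* = 2.607 · e^(0.0665 × 3) = 2.607 · e^0.199500 = 2.607 × 1.220792 = $3.1826
Market $3.215 > fair $3.1826: forward overpriced → cash-and-carry (buy spot, short the forward).
At maturity, profit = |F_mkt − F*| = |3.215 − 3.1826| = $0.032 per pound

$0.032 per pound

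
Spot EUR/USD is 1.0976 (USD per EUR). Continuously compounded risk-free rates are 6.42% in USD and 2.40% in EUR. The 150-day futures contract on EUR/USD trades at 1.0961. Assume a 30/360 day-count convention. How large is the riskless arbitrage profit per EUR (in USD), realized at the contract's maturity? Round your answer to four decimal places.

0.0200 per EUR (in USD)

Fair futures: F* = S·e^(carry·T), with carry = (r_USD − r_EUR) = 0.0642 − 0.0240 = 0.0402
F* = 1.0976 · e^(0.0402 × 150/360) = 1.0976 · e^0.016750 = 1.0976 × 1.016891 = 1.1161
Market 1.0961 < fair 1.1161: forward underpriced → reverse cash-and-carry (short spot, go long the forward).
At maturity, profit = |F_mkt − F*| = |1.0961 − 1.1161| = 0.0200 per EUR (in USD)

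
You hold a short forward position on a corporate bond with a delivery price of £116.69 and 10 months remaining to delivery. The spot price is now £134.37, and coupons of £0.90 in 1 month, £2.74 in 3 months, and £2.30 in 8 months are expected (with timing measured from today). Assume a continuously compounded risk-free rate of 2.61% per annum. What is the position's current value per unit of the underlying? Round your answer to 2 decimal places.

-£14.31

PV(remaining coupons) I = 0.90·e^(−0.0261·1/12) + 2.74·e^(−0.0261·3/12) + 2.30·e^(−0.0261·8/12) = 5.8806
Current forward F = (S − I)·e^(rT) = (134.37 − 5.8806)·e^(0.0261·10/12) = 128.4894 × 1.021988 = 131.3146
Value (long) = (F − K)·e^(−rT) = (131.3146 − 116.69) × 0.978485 = 14.3100
Short position value = −(long value) = -£14.31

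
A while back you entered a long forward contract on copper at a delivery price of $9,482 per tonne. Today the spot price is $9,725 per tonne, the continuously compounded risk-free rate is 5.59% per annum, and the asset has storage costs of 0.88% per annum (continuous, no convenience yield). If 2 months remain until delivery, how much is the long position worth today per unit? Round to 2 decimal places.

$345.20 per tonne

Current fair forward for the remaining 2 months: F = S·e^((r + u)·T), (r + u) = 0.0559 + 0.0088 = 0.0647
F = 9725 · e^(0.0647 × 2/12) = 9725 × 1.01084168 = 9830.4353
Value of long forward = (F − K)·e^(−rT) = (9830.4353 − 9482) · e^(−0.0559·2/12)
= 348.4353 × 0.99072660 = 345.20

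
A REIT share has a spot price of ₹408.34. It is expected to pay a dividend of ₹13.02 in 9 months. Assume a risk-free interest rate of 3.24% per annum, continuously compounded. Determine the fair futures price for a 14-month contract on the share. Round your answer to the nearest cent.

₹410.87

PV(dividends) I = 13.02·e^(−0.0324·9/12)
I = 12.7074
F = (S − I)·e^(rT) = (408.34 − 12.7074) · e^(0.0324·14/12)
= 395.6326 · e^0.037800 = 395.6326 × 1.038524 = ₹410.87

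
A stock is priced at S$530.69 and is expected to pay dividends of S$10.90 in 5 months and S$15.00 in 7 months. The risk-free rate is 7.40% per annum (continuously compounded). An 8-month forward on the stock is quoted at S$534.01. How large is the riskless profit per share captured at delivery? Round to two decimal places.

S$2.68 per share

PV(dividends) I = 10.90·e^(−0.0740·5/12) + 15.00·e^(−0.0740·7/12) = 24.9353
Fair forward F* = (S − I)·e^(rT) = (530.69 − 24.9353)·e^0.049333 = 505.7547 × 1.050570 = 531.3307
Market S$534.01 > fair 531.3307: forward overpriced → cash-and-carry (borrow at r, buy the stock and collect the dividends, short the forward).
Profit at T = |F_mkt − F*| = |534.01 − 531.3307| = S$2.68 per share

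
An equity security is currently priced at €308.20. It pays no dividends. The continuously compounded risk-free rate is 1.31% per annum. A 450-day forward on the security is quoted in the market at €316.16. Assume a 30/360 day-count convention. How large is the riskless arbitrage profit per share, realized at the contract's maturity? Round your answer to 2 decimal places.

Fair forward: F* = S·e^(carry·T), with carry = r = 0.0131
F* = 308.20 · e^(0.0131 × 450/360) = 308.20 · e^0.016375 = 308.20 × 1.016510 = €313.2884
Market €316.16 > fair €313.2884: forward overpriced → cash-and-carry (buy spot, short the forward).
At maturity, profit = |F_mkt − F*| = |316.16 − 313.2884| = €2.87 per share

€2.87 per share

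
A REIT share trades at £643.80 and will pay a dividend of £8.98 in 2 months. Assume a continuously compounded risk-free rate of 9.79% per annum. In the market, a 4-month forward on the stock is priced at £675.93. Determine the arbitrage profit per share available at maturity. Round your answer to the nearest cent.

PV(dividends) I = 8.98·e^(−0.0979·2/12) = 8.8347
Fair forward F* = (S − I)·e^(rT) = (643.80 − 8.8347)·e^0.032633 = 634.9653 × 1.033171 = 656.0277
Market £675.93 > fair 656.0277: forward overpriced → cash-and-carry (borrow at r, buy the stock and collect the dividends, short the forward).
Profit at T = |F_mkt − F*| = |675.93 − 656.0277| = £19.90 per share

£19.90 per share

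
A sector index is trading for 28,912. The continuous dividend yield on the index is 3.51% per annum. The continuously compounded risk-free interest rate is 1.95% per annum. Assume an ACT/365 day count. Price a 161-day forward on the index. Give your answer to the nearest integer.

28,714

F = S·e^((r − q)T) = 28912 · e^((0.0195 − 0.0351) × 161/365)
= 28912 · e^-0.006881 = 28912 × 0.993143
F = 28,714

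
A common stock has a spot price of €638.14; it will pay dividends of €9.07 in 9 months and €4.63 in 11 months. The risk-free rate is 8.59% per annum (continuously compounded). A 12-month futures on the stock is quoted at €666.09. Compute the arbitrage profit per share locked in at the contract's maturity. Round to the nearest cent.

PV(dividends) I = 9.07·e^(−0.0859·9/12) + 4.63·e^(−0.0859·11/12) = 12.7835
Fair futures F* = (S − I)·e^(rT) = (638.14 − 12.7835)·e^0.085900 = 625.3565 × 1.089697 = 681.4491
Market €666.09 < fair 681.4491: forward underpriced → reverse cash-and-carry (short the stock, invest proceeds at r, pay the dividends, go long the forward).
Profit at T = |F_mkt − F*| = |666.09 − 681.4491| = €15.36 per share

€15.36 per share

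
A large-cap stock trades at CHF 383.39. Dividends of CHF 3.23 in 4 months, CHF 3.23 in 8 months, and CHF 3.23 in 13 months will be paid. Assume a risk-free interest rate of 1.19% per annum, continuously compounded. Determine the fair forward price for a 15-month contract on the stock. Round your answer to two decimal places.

CHF 379.38

PV(dividends) I = 3.23·e^(−0.0119·4/12) + 3.23·e^(−0.0119·8/12) + 3.23·e^(−0.0119·13/12)
I = 3.2172 + 3.2045 + 3.1886 = 9.6103
F = (S − I)·e^(rT) = (383.39 − 9.6103) · e^(0.0119·15/12)
= 373.7797 · e^0.014875 = 373.7797 × 1.014986 = CHF 379.38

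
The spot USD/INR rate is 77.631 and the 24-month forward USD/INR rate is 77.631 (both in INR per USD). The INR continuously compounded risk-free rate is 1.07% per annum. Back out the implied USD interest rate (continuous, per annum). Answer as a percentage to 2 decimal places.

1.07%

F = S·e^((r_INR − r_USD)T) ⇒ r_USD = r_INR − ln(F/S)/T
ln(77.631/77.631) = 0.000000; /(24/12) = 0.000000
r_USD = 0.0107 + 0.000000 = 0.010700
r_USD = 1.07%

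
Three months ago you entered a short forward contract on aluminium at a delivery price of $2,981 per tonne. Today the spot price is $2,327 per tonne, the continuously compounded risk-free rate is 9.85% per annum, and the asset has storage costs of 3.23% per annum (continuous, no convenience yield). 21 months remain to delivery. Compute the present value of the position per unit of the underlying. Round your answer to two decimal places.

Current fair forward for the remaining 21 months: F = S·e^((r + u)·T), (r + u) = 0.0985 + 0.0323 = 0.1308
F = 2327 · e^(0.1308 × 21/12) = 2327 × 1.25721631 = 2925.5424
Value of long forward = (F − K)·e^(−rT) = (2925.5424 − 2981) · e^(−0.0985·21/12)
= -55.4576 × 0.84166349 = -46.68
Short position value = −(long value) = $46.68

$46.68 per tonne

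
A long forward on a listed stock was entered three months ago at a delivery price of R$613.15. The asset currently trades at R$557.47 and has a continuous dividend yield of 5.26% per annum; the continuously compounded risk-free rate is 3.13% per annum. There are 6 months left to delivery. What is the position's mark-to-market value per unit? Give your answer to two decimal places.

-R$60.63

Current fair forward for the remaining 6 months: F = S·e^((r − q)·T), (r − q) = 0.0313 − 0.0526 = -0.0213
F = 557.47 · e^(-0.0213 × 6/12) = 557.47 × 0.989407 = 551.5647
Value of long forward = (F − K)·e^(−rT) = (551.5647 − 613.15) · e^(−0.0313·6/12)
= -61.5853 × 0.984472 = -60.63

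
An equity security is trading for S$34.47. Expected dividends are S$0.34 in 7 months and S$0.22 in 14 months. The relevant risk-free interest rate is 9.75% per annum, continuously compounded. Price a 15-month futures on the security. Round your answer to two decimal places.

S$38.35

PV(dividends) I = 0.34·e^(−0.0975·7/12) + 0.22·e^(−0.0975·14/12)
I = 0.3212 + 0.1963 = 0.5175
F = (S − I)·e^(rT) = (34.47 − 0.5175) · e^(0.0975·15/12)
= 33.9525 · e^0.121875 = 33.9525 × 1.129613 = S$38.35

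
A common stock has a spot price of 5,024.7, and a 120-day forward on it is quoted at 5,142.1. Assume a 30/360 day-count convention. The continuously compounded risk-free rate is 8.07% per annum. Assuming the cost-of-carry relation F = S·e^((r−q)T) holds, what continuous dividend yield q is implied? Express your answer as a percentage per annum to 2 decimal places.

1.14%

From F = S·e^((r−q)T): (r − q) = ln(F/S)/T
ln(5142.1/5024.7) = ln(1.023365) = 0.023096
(r − q) = 0.023096 / (120/360) = 0.069288
q = r − ln(F/S)/T = 0.0807 − 0.069288 = 0.011412
q = 1.14%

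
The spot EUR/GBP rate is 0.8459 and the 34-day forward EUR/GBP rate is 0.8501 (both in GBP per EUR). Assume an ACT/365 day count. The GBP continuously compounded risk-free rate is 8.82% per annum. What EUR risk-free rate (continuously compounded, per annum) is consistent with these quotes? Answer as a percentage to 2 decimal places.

F = S·e^((r_GBP − r_EUR)T) ⇒ r_EUR = r_GBP − ln(F/S)/T
ln(0.8501/0.8459) = 0.004953; /(34/365) = 0.053172
r_EUR = 0.0882 − 0.053172 = 0.035028
r_EUR = 3.50%

3.50%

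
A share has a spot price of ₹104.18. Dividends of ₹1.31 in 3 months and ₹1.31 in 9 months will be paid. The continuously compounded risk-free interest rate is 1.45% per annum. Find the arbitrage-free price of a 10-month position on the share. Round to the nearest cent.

PV(dividends) I = 1.31·e^(−0.0145·3/12) + 1.31·e^(−0.0145·9/12)
I = 1.3053 + 1.2958 = 2.6011
F = (S − I)·e^(rT) = (104.18 − 2.6011) · e^(0.0145·10/12)
= 101.5789 · e^0.012083 = 101.5789 × 1.012156 = ₹102.81

₹102.81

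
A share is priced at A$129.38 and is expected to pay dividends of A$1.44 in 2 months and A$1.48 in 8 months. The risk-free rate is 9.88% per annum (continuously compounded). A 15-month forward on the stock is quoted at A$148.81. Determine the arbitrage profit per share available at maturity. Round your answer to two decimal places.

A$5.59 per share

PV(dividends) I = 1.44·e^(−0.0988·2/12) + 1.48·e^(−0.0988·8/12) = 2.8021
Fair forward F* = (S − I)·e^(rT) = (129.38 − 2.8021)·e^0.123500 = 126.5779 × 1.131450 = 143.2166
Market A$148.81 > fair 143.2166: forward overpriced → cash-and-carry (borrow at r, buy the stock and collect the dividends, short the forward).
Profit at T = |F_mkt − F*| = |148.81 − 143.2166| = A$5.59 per share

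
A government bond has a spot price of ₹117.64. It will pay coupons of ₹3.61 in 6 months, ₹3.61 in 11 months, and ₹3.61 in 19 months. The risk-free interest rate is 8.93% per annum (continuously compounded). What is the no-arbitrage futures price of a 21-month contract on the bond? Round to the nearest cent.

PV(coupons) I = 3.61·e^(−0.0893·6/12) + 3.61·e^(−0.0893·11/12) + 3.61·e^(−0.0893·19/12)
I = 3.4524 + 3.3263 + 3.1340 = 9.9127
F = (S − I)·e^(rT) = (117.64 − 9.9127) · e^(0.0893·21/12)
= 107.7273 · e^0.156275 = 107.7273 × 1.169148 = ₹125.95

₹125.95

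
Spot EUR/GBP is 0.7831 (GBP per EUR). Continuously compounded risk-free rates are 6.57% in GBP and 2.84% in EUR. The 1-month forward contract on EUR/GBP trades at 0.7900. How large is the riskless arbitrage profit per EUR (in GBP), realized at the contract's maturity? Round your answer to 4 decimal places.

0.0045 per EUR (in GBP)

Fair forward: F* = S·e^(carry·T), with carry = (r_GBP − r_EUR) = 0.0657 − 0.0284 = 0.0373
F* = 0.7831 · e^(0.0373 × 1/12) = 0.7831 · e^0.003108 = 0.7831 × 1.003113 = 0.7855
Market 0.7900 > fair 0.7855: forward overpriced → cash-and-carry (buy spot, short the forward).
At maturity, profit = |F_mkt − F*| = |0.7900 − 0.7855| = 0.0045 per EUR (in GBP)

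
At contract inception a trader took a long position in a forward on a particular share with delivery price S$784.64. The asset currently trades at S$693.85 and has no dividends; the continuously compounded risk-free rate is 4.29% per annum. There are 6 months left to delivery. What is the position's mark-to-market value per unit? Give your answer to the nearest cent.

Current fair forward for the remaining 6 months: F = S·e^(r·T), r = 0.0429
F = 693.85 · e^(0.0429 × 6/12) = 693.85 × 1.021682 = 708.8941
Value of long forward = (F − K)·e^(−rT) = (708.8941 − 784.64) · e^(−0.0429·6/12)
= -75.7459 × 0.978778 = -74.14

-S$74.14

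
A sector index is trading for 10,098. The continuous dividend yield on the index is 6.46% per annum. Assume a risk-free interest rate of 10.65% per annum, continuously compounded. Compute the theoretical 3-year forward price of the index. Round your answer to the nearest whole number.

11,451

F = S·e^((r − q)T) = 10098 · e^((0.1065 − 0.0646) × 3)
= 10098 · e^0.125700 = 10098 × 1.133942
F = 11,451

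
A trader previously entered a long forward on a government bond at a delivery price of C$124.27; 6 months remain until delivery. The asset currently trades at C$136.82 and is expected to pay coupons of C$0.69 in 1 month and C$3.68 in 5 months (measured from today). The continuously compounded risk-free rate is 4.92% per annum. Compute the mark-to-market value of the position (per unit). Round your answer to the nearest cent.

PV(remaining coupons) I = 0.69·e^(−0.0492·1/12) + 3.68·e^(−0.0492·5/12) = 4.2925
Current forward F = (S − I)·e^(rT) = (136.82 − 4.2925)·e^(0.0492·6/12) = 132.5275 × 1.024905 = 135.8281
Value (long) = (F − K)·e^(−rT) = (135.8281 − 124.27) × 0.975700 = 11.2772
Value = C$11.28

C$11.28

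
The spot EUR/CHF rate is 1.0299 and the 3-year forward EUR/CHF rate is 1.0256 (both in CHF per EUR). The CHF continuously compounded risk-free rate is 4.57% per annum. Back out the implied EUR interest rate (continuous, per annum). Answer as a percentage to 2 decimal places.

4.71%

F = S·e^((r_CHF − r_EUR)T) ⇒ r_EUR = r_CHF − ln(F/S)/T
ln(1.0256/1.0299) = -0.004184; /(3) = -0.001395
r_EUR = 0.0457 + 0.001395 = 0.047095
r_EUR = 4.71%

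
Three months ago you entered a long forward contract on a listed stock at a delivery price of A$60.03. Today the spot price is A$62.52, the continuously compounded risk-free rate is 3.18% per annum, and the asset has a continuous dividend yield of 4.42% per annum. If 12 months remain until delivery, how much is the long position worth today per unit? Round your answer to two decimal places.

Current fair forward for the remaining 12 months: F = S·e^((r − q)·T), (r − q) = 0.0318 − 0.0442 = -0.0124
F = 62.52 · e^(-0.0124 × 12/12) = 62.52 × 0.987677 = 61.7496
Value of long forward = (F − K)·e^(−rT) = (61.7496 − 60.03) · e^(−0.0318·12/12)
= 1.7196 × 0.968700 = 1.67

A$1.67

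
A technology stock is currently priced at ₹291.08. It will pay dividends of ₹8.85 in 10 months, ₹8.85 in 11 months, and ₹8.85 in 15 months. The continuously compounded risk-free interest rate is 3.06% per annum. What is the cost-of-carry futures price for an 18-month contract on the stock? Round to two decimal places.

PV(dividends) I = 8.85·e^(−0.0306·10/12) + 8.85·e^(−0.0306·11/12) + 8.85·e^(−0.0306·15/12)
I = 8.6272 + 8.6052 + 8.5179 = 25.7503
F = (S − I)·e^(rT) = (291.08 − 25.7503) · e^(0.0306·18/12)
= 265.3297 · e^0.045900 = 265.3297 × 1.046970 = ₹277.79

₹277.79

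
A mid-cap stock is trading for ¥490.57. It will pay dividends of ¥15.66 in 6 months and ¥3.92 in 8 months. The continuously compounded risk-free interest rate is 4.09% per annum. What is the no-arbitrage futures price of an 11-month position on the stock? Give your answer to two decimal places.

PV(dividends) I = 15.66·e^(−0.0409·6/12) + 3.92·e^(−0.0409·8/12)
I = 15.3430 + 3.8146 = 19.1576
F = (S − I)·e^(rT) = (490.57 − 19.1576) · e^(0.0409·11/12)
= 471.4124 · e^0.037492 = 471.4124 × 1.038204 = ¥489.42

¥489.42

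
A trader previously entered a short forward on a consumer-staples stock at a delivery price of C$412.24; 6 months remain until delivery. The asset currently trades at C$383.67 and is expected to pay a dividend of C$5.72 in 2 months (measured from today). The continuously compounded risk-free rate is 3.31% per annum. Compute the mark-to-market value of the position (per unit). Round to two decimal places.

PV(remaining dividends) I = 5.72·e^(−0.0331·2/12) = 5.6885
Current forward F = (S − I)·e^(rT) = (383.67 − 5.6885)·e^(0.0331·6/12) = 377.9815 × 1.016688 = 384.2893
Value (long) = (F − K)·e^(−rT) = (384.2893 − 412.24) × 0.983586 = -27.4919
Short position value = −(long value) = C$27.49

C$27.49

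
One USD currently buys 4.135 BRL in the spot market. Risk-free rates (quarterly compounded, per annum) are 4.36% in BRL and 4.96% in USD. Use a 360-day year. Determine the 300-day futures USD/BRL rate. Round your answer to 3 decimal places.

By covered interest parity, F = S · (1+r_BRL/4)^(4T) / (1+r_USD/4)^(4T)
= 4.135 × 1.036798 / 1.041935 = 4.135 × 0.995070
F = 4.115 BRL per USD

4.115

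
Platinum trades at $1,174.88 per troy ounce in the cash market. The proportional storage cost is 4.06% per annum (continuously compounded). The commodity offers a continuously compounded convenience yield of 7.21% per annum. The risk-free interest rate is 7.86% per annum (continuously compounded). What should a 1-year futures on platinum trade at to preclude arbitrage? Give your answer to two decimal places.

Net carry = r + u − y = 0.0786 + 0.0406 − 0.0721 = 0.0471
F = S·e^((r+u−y)T) = 1174.88 · e^(0.0471 × 1) = 1174.88 · e^0.04710000
= 1174.88 × 1.04822683 = $1,231.54 per troy ounce

$1,231.54 per troy ounce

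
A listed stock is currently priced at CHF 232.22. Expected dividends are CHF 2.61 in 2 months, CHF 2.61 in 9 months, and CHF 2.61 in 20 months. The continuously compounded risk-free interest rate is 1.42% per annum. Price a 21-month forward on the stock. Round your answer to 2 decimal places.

PV(dividends) I = 2.61·e^(−0.0142·2/12) + 2.61·e^(−0.0142·9/12) + 2.61·e^(−0.0142·20/12)
I = 2.6038 + 2.5824 + 2.5490 = 7.7352
F = (S − I)·e^(rT) = (232.22 − 7.7352) · e^(0.0142·21/12)
= 224.4848 · e^0.024850 = 224.4848 × 1.025161 = CHF 230.13

CHF 230.13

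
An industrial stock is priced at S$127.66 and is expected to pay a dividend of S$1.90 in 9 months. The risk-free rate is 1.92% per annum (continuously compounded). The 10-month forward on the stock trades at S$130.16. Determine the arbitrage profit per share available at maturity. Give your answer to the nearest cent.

PV(dividends) I = 1.90·e^(−0.0192·9/12) = 1.8728
Fair forward F* = (S − I)·e^(rT) = (127.66 − 1.8728)·e^0.016000 = 125.7872 × 1.016129 = 127.8160
Market S$130.16 > fair 127.8160: forward overpriced → cash-and-carry (borrow at r, buy the stock and collect the dividends, short the forward).
Profit at T = |F_mkt − F*| = |130.16 − 127.8160| = S$2.34 per share

S$2.34 per share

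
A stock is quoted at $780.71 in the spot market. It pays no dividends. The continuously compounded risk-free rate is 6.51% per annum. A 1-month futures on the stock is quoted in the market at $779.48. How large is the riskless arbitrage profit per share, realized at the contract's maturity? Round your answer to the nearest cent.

$5.48 per share

Fair futures: F* = S·e^(carry·T), with carry = r = 0.0651
F* = 780.71 · e^(0.0651 × 1/12) = 780.71 · e^0.005425 = 780.71 × 1.005440 = $784.9571
Market $779.48 < fair $784.9571: forward underpriced → reverse cash-and-carry (short spot, go long the forward).
At maturity, profit = |F_mkt − F*| = |779.48 − 784.9571| = $5.48 per share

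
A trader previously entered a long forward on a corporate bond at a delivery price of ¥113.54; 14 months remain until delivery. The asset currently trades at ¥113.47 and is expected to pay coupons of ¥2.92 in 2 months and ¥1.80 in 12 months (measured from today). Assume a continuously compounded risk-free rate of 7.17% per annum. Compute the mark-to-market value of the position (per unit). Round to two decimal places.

PV(remaining coupons) I = 2.92·e^(−0.0717·2/12) + 1.80·e^(−0.0717·12/12) = 4.5608
Current forward F = (S − I)·e^(rT) = (113.47 − 4.5608)·e^(0.0717·14/12) = 108.9092 × 1.087248 = 118.4113
Value (long) = (F − K)·e^(−rT) = (118.4113 − 113.54) × 0.919753 = 4.4804
Value = ¥4.48

¥4.48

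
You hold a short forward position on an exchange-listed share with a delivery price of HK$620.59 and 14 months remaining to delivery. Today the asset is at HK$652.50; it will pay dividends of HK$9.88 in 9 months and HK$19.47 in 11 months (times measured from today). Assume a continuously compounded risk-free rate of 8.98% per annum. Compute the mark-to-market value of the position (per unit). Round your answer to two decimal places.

-HK$66.47

PV(remaining dividends) I = 9.88·e^(−0.0898·9/12) + 19.47·e^(−0.0898·11/12) = 27.1680
Current forward F = (S − I)·e^(rT) = (652.50 − 27.1680)·e^(0.0898·14/12) = 625.3320 × 1.110451 = 694.4005
Value (long) = (F − K)·e^(−rT) = (694.4005 − 620.59) × 0.900535 = 66.4689
Short position value = −(long value) = -HK$66.47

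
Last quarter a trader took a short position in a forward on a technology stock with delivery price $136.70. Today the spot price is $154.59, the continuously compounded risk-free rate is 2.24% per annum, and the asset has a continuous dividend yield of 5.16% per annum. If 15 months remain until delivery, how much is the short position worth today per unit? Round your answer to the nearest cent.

-$12.01

Current fair forward for the remaining 15 months: F = S·e^((r − q)·T), (r − q) = 0.0224 − 0.0516 = -0.0292
F = 154.59 · e^(-0.0292 × 15/12) = 154.59 × 0.964158 = 149.0492
Value of long forward = (F − K)·e^(−rT) = (149.0492 − 136.70) · e^(−0.0224·15/12)
= 12.3492 × 0.972388 = 12.01
Short position value = −(long value) = -$12.01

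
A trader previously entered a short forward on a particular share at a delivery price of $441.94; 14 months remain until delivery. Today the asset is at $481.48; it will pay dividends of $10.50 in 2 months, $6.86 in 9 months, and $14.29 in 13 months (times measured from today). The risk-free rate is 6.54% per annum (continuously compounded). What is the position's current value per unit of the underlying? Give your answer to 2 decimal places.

-$41.78

PV(remaining dividends) I = 10.50·e^(−0.0654·2/12) + 6.86·e^(−0.0654·9/12) + 14.29·e^(−0.0654·13/12) = 30.2304
Current forward F = (S − I)·e^(rT) = (481.48 − 30.2304)·e^(0.0654·14/12) = 451.2496 × 1.079286 = 487.0274
Value (long) = (F − K)·e^(−rT) = (487.0274 − 441.94) × 0.926538 = 41.7752
Short position value = −(long value) = -$41.78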